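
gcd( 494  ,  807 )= 1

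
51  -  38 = 13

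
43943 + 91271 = 135214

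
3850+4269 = 8119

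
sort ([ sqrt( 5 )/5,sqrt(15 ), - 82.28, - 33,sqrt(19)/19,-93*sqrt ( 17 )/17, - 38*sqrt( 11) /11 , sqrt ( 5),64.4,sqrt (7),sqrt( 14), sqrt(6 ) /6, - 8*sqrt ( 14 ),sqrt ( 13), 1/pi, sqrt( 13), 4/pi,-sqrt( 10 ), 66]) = [ - 82.28 , - 33,- 8*sqrt(14), - 93 * sqrt(17) /17, - 38*sqrt( 11 ) /11, - sqrt ( 10),sqrt( 19 ) /19,1/pi, sqrt( 6)/6, sqrt (5 ) /5,4/pi, sqrt(5 ),sqrt (7 ), sqrt ( 13 ),sqrt ( 13 ),sqrt ( 14), sqrt( 15), 64.4 , 66]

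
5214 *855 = 4457970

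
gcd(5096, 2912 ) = 728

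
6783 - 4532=2251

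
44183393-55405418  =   - 11222025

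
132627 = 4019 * 33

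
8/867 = 8/867 = 0.01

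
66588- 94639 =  - 28051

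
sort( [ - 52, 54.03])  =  [ - 52,  54.03]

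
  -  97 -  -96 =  - 1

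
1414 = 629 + 785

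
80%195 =80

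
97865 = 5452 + 92413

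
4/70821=4/70821=0.00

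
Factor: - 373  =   - 373^1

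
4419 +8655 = 13074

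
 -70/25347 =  - 1 +3611/3621  =  - 0.00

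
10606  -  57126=  -  46520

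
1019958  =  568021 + 451937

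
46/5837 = 46/5837 = 0.01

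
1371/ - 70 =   -  20+29/70 = - 19.59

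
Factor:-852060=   -  2^2*3^1 * 5^1*11^1*1291^1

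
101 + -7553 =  - 7452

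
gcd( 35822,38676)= 2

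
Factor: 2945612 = 2^2*736403^1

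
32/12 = 2+2/3 = 2.67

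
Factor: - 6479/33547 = - 11^1*19^1*31^1*33547^ ( - 1)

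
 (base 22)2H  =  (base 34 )1R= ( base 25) 2B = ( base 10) 61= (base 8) 75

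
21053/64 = 21053/64 =328.95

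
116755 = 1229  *95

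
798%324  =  150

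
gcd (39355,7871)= 7871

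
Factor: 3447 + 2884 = 13^1  *487^1 = 6331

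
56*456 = 25536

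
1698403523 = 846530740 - -851872783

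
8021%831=542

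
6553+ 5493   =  12046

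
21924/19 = 1153 + 17/19= 1153.89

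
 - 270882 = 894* ( - 303 )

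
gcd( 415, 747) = 83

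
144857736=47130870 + 97726866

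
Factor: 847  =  7^1*11^2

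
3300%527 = 138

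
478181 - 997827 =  - 519646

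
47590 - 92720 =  - 45130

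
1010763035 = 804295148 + 206467887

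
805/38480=161/7696 = 0.02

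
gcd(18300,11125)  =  25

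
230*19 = 4370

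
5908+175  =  6083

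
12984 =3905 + 9079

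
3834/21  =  182+4/7=182.57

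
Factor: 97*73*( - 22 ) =-155782 = - 2^1 * 11^1*73^1*97^1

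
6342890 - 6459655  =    -  116765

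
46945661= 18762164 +28183497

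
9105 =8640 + 465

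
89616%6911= 6684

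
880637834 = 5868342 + 874769492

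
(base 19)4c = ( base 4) 1120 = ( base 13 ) 6A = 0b1011000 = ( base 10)88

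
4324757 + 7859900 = 12184657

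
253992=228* 1114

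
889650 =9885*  90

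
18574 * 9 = 167166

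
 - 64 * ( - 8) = 512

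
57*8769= 499833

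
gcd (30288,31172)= 4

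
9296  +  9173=18469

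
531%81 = 45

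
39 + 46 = 85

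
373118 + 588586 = 961704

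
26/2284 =13/1142=0.01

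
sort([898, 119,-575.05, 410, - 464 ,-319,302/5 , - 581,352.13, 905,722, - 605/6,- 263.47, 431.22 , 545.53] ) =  [ - 581, - 575.05, - 464 , - 319, - 263.47, - 605/6,302/5, 119,352.13,410, 431.22, 545.53 , 722,898 , 905] 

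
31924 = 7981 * 4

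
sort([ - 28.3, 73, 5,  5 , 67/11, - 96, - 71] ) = [ - 96, - 71 , - 28.3,5, 5,67/11, 73]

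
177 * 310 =54870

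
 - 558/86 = -7+22/43 = - 6.49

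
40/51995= 8/10399= 0.00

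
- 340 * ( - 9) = 3060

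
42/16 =2 + 5/8 = 2.62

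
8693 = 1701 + 6992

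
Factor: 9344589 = 3^1 * 53^1*58771^1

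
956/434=478/217 = 2.20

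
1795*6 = 10770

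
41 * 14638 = 600158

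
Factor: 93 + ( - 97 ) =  - 4= - 2^2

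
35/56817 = 35/56817  =  0.00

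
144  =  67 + 77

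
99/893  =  99/893 = 0.11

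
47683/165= 288  +  163/165 = 288.99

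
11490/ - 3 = -3830/1= - 3830.00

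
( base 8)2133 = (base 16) 45B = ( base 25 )1JF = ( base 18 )37h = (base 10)1115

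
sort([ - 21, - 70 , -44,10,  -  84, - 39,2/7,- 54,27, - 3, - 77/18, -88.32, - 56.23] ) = [-88.32,-84,-70, - 56.23 ,-54 ,-44,  -  39, - 21, - 77/18 ,-3 , 2/7,  10,27]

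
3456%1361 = 734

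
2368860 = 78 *30370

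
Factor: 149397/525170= 2^(- 1 )*3^1*5^( - 1 )*19^1*2621^1*52517^( - 1 )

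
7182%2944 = 1294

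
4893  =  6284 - 1391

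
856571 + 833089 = 1689660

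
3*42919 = 128757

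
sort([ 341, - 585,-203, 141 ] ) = [ - 585,-203,141 , 341 ]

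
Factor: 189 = 3^3*7^1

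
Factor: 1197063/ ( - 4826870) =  - 2^(  -  1)*3^2*5^( - 1)*7^1 * 19001^1 * 482687^(-1)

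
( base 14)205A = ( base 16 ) 15C0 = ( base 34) 4rq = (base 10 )5568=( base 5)134233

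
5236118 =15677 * 334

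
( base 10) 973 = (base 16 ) 3cd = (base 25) 1dn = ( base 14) 4D7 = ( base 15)44D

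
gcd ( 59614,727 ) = 727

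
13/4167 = 13/4167 = 0.00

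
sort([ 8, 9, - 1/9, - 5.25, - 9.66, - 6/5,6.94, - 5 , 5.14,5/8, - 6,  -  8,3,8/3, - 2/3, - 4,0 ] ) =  [ - 9.66  ,-8,  -  6, - 5.25,- 5, - 4, - 6/5, - 2/3 , - 1/9,0, 5/8, 8/3,3, 5.14,6.94, 8,9 ] 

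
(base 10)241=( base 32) 7h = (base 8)361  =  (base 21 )BA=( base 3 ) 22221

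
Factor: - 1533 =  - 3^1*7^1*73^1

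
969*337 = 326553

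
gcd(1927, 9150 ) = 1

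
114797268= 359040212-244242944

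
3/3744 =1/1248 = 0.00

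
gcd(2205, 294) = 147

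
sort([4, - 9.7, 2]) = [ - 9.7,2, 4 ]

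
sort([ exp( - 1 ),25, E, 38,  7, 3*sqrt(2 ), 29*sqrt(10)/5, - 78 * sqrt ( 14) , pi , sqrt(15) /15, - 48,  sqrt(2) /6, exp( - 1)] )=[  -  78  *sqrt(14),-48,sqrt(2 ) /6,sqrt( 15)/15 , exp( - 1),  exp( -1),  E, pi, 3 * sqrt ( 2),7, 29*sqrt(10)/5,  25,38]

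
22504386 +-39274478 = -16770092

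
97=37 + 60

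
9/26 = 9/26=0.35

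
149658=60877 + 88781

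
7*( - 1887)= -13209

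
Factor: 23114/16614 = 889/639 =3^(  -  2 )*7^1*71^ ( - 1)*127^1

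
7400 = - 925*( - 8 ) 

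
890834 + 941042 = 1831876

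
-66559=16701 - 83260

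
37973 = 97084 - 59111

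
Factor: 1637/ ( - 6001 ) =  - 17^( - 1)*353^( - 1)*1637^1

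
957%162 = 147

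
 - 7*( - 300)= 2100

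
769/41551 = 769/41551= 0.02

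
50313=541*93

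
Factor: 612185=5^1*7^1*17491^1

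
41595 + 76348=117943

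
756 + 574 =1330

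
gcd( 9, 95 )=1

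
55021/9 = 6113 + 4/9 = 6113.44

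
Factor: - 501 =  - 3^1*167^1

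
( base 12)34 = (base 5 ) 130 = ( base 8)50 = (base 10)40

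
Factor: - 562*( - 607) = 341134  =  2^1*281^1*607^1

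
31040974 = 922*33667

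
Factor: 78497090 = 2^1*5^1*7^1*1121387^1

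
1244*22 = 27368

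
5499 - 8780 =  - 3281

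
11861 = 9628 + 2233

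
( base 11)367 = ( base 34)cs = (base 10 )436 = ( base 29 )f1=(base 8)664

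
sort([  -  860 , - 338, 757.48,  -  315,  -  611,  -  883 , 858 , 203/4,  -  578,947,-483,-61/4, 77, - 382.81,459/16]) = [ - 883, - 860 , -611, - 578, -483,  -  382.81,- 338,  -  315, - 61/4, 459/16, 203/4,77,757.48, 858, 947]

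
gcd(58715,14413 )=1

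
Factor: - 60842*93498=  - 2^2*3^1*29^1*1049^1*15583^1  =  -5688605316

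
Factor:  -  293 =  - 293^1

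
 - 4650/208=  - 2325/104 =- 22.36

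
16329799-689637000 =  - 673307201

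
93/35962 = 93/35962 = 0.00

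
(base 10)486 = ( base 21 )123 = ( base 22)102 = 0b111100110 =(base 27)I0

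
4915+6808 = 11723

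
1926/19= 101 + 7/19 = 101.37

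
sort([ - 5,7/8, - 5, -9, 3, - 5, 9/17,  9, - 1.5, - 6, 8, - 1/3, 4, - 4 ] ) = [ - 9, - 6,-5 , - 5, - 5, - 4,-1.5, - 1/3,9/17, 7/8,  3,  4, 8,9]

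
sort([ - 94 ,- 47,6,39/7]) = [ - 94, - 47,39/7,6 ]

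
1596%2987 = 1596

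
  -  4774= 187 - 4961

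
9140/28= 2285/7 = 326.43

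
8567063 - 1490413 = 7076650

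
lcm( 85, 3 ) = 255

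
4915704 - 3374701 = 1541003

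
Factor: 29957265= 3^2*5^1* 13^1 * 41^1*1249^1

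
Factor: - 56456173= - 56456173^1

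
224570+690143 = 914713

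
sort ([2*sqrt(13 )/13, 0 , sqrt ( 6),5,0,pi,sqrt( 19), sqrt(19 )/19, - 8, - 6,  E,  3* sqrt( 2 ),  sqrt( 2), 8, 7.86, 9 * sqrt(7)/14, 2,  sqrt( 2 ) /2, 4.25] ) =[ - 8,-6,0,0 , sqrt ( 19 )/19, 2* sqrt( 13 ) /13 , sqrt ( 2 )/2,  sqrt( 2), 9 *sqrt( 7) /14,2 , sqrt( 6 ), E,pi,3* sqrt(2), 4.25,  sqrt ( 19 ), 5, 7.86 , 8 ] 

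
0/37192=0 = 0.00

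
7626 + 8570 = 16196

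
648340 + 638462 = 1286802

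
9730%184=162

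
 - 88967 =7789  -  96756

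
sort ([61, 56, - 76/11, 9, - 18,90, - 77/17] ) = [ - 18, - 76/11, - 77/17, 9, 56, 61, 90] 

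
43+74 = 117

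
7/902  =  7/902 = 0.01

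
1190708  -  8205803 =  - 7015095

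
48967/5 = 48967/5=   9793.40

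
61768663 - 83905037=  - 22136374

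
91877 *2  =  183754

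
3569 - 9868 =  - 6299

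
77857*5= 389285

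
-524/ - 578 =262/289  =  0.91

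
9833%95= 48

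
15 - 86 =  - 71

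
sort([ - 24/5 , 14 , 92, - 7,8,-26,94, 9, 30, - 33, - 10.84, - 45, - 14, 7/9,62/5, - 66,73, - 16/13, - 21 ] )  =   [ - 66, - 45,-33, - 26,  -  21,-14, - 10.84,  -  7, - 24/5 , - 16/13,7/9,8 , 9, 62/5, 14, 30,73, 92, 94 ] 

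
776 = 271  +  505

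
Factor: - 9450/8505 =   -  2^1 * 3^( - 2)*5^1 = - 10/9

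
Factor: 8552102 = 2^1*13^1*97^1*3391^1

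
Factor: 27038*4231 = 114397778 = 2^1*11^1*1229^1*4231^1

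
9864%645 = 189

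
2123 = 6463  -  4340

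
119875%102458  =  17417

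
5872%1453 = 60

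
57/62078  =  57/62078 = 0.00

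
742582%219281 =84739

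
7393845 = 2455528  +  4938317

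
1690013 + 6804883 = 8494896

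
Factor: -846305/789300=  - 193/180=-  2^( - 2)*3^( - 2)*5^(-1) * 193^1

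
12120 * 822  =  9962640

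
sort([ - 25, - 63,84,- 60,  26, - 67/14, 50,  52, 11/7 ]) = [-63,-60, - 25, - 67/14,11/7, 26, 50,  52, 84]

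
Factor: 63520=2^5*5^1*397^1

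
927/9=103 = 103.00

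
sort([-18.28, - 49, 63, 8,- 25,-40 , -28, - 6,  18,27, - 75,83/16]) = [ - 75,-49, - 40, - 28,-25, - 18.28,-6, 83/16 , 8, 18, 27,63 ]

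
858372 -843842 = 14530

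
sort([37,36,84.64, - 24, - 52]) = [- 52 , - 24,36,37 , 84.64] 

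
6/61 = 6/61= 0.10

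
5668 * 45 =255060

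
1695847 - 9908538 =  - 8212691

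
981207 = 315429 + 665778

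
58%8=2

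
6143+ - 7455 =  - 1312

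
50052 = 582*86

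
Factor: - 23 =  - 23^1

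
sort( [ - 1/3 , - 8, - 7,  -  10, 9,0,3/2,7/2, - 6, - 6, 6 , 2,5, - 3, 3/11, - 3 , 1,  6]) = [-10, - 8, - 7, - 6, - 6 , - 3, - 3, - 1/3, 0, 3/11,1,3/2,2, 7/2, 5,6,6, 9 ]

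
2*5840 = 11680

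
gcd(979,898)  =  1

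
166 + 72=238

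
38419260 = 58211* 660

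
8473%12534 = 8473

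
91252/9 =91252/9 =10139.11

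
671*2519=1690249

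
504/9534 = 12/227 =0.05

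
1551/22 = 141/2 = 70.50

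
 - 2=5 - 7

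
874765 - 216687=658078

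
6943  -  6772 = 171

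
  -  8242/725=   -  12 + 458/725  =  -11.37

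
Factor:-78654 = - 2^1*3^1*13109^1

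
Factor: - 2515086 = - 2^1*3^2*7^1 * 19961^1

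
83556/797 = 104 + 668/797 = 104.84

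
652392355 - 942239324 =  - 289846969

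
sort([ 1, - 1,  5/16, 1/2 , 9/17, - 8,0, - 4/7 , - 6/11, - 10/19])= [ - 8, - 1, - 4/7,- 6/11, - 10/19,  0, 5/16,1/2, 9/17, 1 ] 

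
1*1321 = 1321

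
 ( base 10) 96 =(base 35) 2q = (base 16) 60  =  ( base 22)48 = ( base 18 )56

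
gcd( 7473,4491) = 3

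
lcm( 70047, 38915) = 350235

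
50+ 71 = 121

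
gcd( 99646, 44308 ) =2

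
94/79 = 1 + 15/79 = 1.19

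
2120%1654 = 466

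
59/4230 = 59/4230 = 0.01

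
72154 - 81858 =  - 9704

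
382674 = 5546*69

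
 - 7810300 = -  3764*2075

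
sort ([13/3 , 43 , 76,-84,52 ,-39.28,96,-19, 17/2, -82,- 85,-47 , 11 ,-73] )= [-85, - 84, - 82, - 73 ,  -  47,  -  39.28 , - 19, 13/3 , 17/2,11,43,52 , 76, 96 ]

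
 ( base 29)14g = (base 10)973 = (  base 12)691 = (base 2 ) 1111001101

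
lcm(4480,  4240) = 237440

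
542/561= 542/561   =  0.97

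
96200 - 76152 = 20048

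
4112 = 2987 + 1125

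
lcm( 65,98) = 6370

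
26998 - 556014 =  - 529016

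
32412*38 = 1231656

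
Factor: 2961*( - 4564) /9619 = -2^2 * 3^2*7^2*47^1*163^1 *9619^( - 1 ) = - 13514004/9619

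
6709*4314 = 28942626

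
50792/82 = 619+17/41 =619.41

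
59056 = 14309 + 44747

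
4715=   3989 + 726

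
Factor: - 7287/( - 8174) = 2^( - 1)*3^1*7^1*61^( - 1 )*67^( - 1) * 347^1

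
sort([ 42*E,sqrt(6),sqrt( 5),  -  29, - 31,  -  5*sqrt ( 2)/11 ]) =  [ - 31,  -  29, - 5*sqrt( 2)/11,sqrt(5),sqrt(6 ),42 * E] 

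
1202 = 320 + 882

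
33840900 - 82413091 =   -  48572191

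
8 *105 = 840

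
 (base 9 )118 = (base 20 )4I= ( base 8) 142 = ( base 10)98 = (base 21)4E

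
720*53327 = 38395440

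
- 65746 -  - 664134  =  598388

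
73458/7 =10494= 10494.00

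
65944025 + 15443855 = 81387880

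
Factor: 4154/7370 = 31/55 = 5^(-1 )* 11^( - 1)*31^1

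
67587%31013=5561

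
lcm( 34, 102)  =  102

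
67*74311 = 4978837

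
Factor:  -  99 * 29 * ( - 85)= 244035 = 3^2*5^1*11^1  *17^1*29^1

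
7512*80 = 600960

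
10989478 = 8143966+2845512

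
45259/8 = 5657  +  3/8 = 5657.38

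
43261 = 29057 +14204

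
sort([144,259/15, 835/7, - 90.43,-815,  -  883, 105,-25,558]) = [ - 883,- 815, - 90.43,-25, 259/15, 105,835/7, 144,558 ]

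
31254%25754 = 5500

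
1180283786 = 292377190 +887906596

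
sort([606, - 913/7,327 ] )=[ - 913/7, 327,606]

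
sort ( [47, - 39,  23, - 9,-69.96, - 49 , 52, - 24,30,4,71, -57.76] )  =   [-69.96, - 57.76, - 49,-39,-24 , - 9,4,23,30, 47, 52, 71]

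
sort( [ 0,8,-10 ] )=[ - 10,0,  8 ]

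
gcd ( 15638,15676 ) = 2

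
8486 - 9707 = -1221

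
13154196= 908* 14487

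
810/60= 27/2 = 13.50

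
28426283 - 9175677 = 19250606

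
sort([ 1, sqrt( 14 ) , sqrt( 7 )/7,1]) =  [sqrt(  7 )/7,  1, 1, sqrt ( 14)]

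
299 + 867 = 1166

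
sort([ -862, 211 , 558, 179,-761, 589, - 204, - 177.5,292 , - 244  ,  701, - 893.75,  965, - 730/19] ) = [ - 893.75,  -  862 , - 761, - 244, - 204, - 177.5, - 730/19, 179, 211,292, 558, 589,701,965 ] 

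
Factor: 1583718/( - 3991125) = -2^1 * 5^( - 3 ) * 29^ ( - 1)*367^( - 1) *263953^1 = - 527906/1330375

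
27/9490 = 27/9490= 0.00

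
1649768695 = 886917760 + 762850935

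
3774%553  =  456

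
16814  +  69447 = 86261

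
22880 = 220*104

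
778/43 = 778/43 = 18.09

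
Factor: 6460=2^2 *5^1*17^1 *19^1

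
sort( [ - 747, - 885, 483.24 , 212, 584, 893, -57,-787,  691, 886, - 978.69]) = [-978.69,-885,-787,-747,-57, 212, 483.24,584,  691, 886,  893] 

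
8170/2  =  4085 =4085.00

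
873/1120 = 873/1120= 0.78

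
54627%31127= 23500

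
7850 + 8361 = 16211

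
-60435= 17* ( - 3555)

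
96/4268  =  24/1067= 0.02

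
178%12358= 178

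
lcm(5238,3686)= 99522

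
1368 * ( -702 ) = - 960336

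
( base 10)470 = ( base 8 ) 726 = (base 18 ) 182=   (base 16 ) 1D6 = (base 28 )gm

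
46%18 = 10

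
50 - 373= -323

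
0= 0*675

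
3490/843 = 3490/843 = 4.14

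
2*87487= 174974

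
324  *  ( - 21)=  - 6804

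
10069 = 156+9913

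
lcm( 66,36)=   396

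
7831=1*7831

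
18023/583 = 18023/583 = 30.91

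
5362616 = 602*8908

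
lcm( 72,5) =360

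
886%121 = 39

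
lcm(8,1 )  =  8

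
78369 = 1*78369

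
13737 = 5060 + 8677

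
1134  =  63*18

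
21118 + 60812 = 81930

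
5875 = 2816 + 3059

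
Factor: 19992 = 2^3*3^1*7^2*17^1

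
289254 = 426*679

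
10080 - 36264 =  - 26184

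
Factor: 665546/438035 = 2^1*5^( - 1) *7^1 * 13^(-1)*23^(-1)*137^1*293^( - 1)*347^1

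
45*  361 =16245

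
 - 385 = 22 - 407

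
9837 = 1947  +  7890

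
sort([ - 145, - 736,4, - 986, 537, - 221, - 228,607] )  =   [  -  986, - 736,- 228, - 221, - 145 , 4 , 537, 607]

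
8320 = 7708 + 612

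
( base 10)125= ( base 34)3n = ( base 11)104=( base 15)85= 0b1111101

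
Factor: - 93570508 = - 2^2*23392627^1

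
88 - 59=29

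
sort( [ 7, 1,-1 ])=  [-1,1,7 ] 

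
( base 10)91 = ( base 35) 2L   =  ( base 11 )83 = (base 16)5b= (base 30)31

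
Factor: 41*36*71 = 104796 = 2^2  *  3^2*41^1*71^1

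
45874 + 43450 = 89324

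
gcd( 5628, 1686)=6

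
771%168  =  99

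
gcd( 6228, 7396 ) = 4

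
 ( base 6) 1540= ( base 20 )110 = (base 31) dh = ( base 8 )644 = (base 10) 420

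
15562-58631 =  - 43069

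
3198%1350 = 498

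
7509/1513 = 7509/1513=4.96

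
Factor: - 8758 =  - 2^1*29^1*151^1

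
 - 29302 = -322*91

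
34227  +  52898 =87125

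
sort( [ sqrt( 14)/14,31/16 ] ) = [ sqrt(14)/14, 31/16]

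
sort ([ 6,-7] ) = [-7,6 ] 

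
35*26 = 910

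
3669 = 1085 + 2584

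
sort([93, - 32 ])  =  [ - 32,  93 ] 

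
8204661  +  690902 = 8895563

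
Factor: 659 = 659^1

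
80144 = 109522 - 29378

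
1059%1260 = 1059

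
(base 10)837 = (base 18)2a9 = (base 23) 1D9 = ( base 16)345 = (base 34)OL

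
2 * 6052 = 12104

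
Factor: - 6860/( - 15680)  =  7/16 =2^( - 4 )*7^1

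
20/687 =20/687 = 0.03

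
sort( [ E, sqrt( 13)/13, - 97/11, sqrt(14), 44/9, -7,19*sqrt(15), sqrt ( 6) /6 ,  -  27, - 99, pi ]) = [ - 99, - 27,-97/11,  -  7, sqrt( 13)/13, sqrt( 6)/6, E,pi, sqrt( 14), 44/9, 19*sqrt ( 15) ]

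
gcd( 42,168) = 42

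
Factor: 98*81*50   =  396900 = 2^2 * 3^4*5^2 * 7^2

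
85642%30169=25304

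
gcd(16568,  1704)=8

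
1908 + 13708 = 15616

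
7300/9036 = 1825/2259 = 0.81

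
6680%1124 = 1060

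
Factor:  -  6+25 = 19= 19^1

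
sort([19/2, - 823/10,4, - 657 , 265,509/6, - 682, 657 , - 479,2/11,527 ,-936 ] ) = [-936, - 682, -657,-479,-823/10,2/11,4, 19/2,509/6, 265, 527,657]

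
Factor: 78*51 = 2^1*3^2*13^1*17^1 = 3978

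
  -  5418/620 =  -2709/310=-8.74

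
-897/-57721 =897/57721 = 0.02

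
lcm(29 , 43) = 1247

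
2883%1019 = 845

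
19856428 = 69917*284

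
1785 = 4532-2747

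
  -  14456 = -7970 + - 6486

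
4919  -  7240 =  - 2321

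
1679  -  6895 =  - 5216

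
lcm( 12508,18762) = 37524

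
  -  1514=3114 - 4628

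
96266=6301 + 89965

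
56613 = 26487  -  - 30126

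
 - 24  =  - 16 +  - 8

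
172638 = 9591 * 18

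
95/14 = 6 + 11/14 = 6.79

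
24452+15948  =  40400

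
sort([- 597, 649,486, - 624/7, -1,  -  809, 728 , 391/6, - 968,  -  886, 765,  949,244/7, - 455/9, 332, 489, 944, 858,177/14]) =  [ - 968, - 886,  -  809, - 597,  -  624/7, - 455/9,-1, 177/14, 244/7, 391/6,332,  486, 489, 649,728, 765,858,944, 949]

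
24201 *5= 121005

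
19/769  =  19/769 = 0.02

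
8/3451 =8/3451  =  0.00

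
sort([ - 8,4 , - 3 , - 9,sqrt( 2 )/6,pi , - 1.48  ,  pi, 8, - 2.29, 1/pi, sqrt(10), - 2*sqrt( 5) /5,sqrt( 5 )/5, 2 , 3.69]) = [  -  9, - 8, - 3 , - 2.29, - 1.48,-2* sqrt ( 5)/5,  sqrt( 2 ) /6,1/pi,sqrt( 5)/5, 2,pi,pi, sqrt( 10 ),3.69,4,  8 ] 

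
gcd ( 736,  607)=1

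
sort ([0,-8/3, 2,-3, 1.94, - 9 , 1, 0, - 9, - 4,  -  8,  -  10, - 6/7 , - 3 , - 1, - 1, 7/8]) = [ - 10, - 9 , - 9,- 8, - 4, - 3, - 3, - 8/3 , - 1, - 1,  -  6/7,0, 0, 7/8,1, 1.94 , 2]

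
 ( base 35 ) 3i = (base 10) 123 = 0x7b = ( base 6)323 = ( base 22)5d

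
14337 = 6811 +7526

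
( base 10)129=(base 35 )3O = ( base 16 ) 81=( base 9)153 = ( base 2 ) 10000001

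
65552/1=65552 = 65552.00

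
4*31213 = 124852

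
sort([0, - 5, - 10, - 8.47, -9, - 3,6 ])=[ - 10, - 9, - 8.47, - 5,-3, 0, 6]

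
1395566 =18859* 74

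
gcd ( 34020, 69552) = 756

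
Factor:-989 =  - 23^1 * 43^1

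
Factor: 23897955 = 3^1*5^1*1593197^1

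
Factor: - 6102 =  - 2^1*3^3*113^1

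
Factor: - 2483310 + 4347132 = 1863822 = 2^1*3^1*113^1*2749^1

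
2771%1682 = 1089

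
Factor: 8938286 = 2^1*7^2*223^1 *409^1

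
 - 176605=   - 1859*95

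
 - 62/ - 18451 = 62/18451 = 0.00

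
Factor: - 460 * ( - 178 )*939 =76885320 = 2^3*3^1*5^1*23^1 * 89^1*313^1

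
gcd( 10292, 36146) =62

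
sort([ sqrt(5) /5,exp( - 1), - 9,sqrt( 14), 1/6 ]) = [ - 9, 1/6,exp(  -  1 ) , sqrt (5 )/5,sqrt(14 )]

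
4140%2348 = 1792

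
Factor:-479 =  - 479^1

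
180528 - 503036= - 322508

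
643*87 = 55941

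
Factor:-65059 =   -  17^1 * 43^1*89^1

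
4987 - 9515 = -4528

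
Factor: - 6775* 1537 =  - 5^2 * 29^1*  53^1*271^1 = - 10413175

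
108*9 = 972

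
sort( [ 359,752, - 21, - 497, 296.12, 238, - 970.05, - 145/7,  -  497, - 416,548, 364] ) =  [ - 970.05 , - 497 ,-497, - 416,-21, - 145/7, 238,296.12,359, 364, 548,  752 ] 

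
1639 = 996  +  643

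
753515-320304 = 433211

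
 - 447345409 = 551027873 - 998373282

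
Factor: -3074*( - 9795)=30109830 =2^1*3^1*5^1*29^1*53^1*653^1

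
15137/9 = 1681 + 8/9 = 1681.89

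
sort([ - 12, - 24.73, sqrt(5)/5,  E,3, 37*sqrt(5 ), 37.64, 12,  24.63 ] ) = [ - 24.73,  -  12, sqrt (5) /5,E, 3, 12,24.63,37.64, 37 *sqrt( 5) ] 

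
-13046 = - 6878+-6168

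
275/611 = 275/611 = 0.45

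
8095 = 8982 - 887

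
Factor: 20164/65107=2^2 * 7^(-1)*71^1*131^( - 1)= 284/917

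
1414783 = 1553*911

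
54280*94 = 5102320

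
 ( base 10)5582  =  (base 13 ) 2705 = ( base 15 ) 19c2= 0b1010111001110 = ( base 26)86i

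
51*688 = 35088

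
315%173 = 142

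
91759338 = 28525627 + 63233711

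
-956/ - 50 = 478/25 = 19.12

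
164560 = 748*220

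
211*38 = 8018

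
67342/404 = 33671/202 = 166.69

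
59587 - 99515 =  - 39928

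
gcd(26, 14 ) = 2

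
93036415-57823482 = 35212933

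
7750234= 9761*794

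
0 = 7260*0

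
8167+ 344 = 8511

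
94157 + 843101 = 937258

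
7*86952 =608664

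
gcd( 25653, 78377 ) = 1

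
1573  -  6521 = -4948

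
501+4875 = 5376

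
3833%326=247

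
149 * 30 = 4470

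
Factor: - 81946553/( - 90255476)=2^ ( - 2 )*13^1*401^(-1)*56269^( - 1 )*6303581^1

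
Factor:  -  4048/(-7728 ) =3^( - 1)*7^(-1)*11^1 = 11/21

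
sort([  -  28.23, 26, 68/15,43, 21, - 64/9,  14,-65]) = [ - 65, - 28.23,-64/9 , 68/15,14, 21, 26 , 43 ] 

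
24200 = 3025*8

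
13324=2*6662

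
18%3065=18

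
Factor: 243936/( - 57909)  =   - 81312/19303  =  - 2^5*3^1*7^1*11^2*97^( - 1)*199^( - 1)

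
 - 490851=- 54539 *9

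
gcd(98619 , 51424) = 1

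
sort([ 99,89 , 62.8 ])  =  [ 62.8,89, 99 ] 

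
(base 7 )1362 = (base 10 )534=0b1000010110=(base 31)h7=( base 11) 446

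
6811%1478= 899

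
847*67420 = 57104740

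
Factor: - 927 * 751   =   - 3^2*103^1 * 751^1  =  - 696177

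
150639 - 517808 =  - 367169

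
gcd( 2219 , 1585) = 317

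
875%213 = 23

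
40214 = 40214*1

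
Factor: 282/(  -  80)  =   - 2^( - 3)*3^1*5^ ( - 1)* 47^1 = - 141/40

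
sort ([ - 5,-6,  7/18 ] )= [ - 6,- 5,7/18] 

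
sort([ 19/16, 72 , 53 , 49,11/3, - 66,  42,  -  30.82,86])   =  [ - 66 ,-30.82,19/16,11/3,  42,49, 53, 72,  86]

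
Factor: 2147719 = 7^2*53^1*827^1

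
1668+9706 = 11374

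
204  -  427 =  - 223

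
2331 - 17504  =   - 15173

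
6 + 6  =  12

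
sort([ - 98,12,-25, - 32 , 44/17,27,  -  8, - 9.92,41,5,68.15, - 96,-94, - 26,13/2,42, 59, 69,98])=[-98, - 96,-94, - 32, - 26,  -  25,-9.92,-8, 44/17,5, 13/2, 12,27, 41,42, 59, 68.15 , 69,  98] 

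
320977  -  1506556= - 1185579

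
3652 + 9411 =13063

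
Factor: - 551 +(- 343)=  -2^1*3^1 * 149^1 =- 894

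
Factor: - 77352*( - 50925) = 2^3*3^2*5^2*7^1 * 11^1*97^1*293^1 = 3939150600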